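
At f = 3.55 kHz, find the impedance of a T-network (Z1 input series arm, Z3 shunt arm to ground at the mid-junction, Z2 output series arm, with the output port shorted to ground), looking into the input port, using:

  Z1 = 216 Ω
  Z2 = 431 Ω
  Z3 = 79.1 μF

Step 1 — Angular frequency: ω = 2π·f = 2π·3550 = 2.231e+04 rad/s.
Step 2 — Component impedances:
  Z1: Z = R = 216 Ω
  Z2: Z = R = 431 Ω
  Z3: Z = 1/(jωC) = -j/(ω·C) = 0 - j0.5668 Ω
Step 3 — With the output port shorted to ground, the output series arm Z2 runs from the junction to ground; the shunt arm Z3 also runs from the junction to ground. They appear in parallel: Z3 || Z2 = 0.0007453 - j0.5668 Ω.
Step 4 — Series with input arm Z1: Z_in = Z1 + (Z3 || Z2) = 216 - j0.5668 Ω = 216∠-0.2° Ω.

Z = 216 - j0.5668 Ω = 216∠-0.2° Ω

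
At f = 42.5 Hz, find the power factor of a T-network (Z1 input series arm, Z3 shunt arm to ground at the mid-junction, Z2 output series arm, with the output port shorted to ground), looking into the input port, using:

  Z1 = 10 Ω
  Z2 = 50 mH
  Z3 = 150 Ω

Step 1 — Angular frequency: ω = 2π·f = 2π·42.5 = 267 rad/s.
Step 2 — Component impedances:
  Z1: Z = R = 10 Ω
  Z2: Z = jωL = j·267·0.05 = 0 + j13.35 Ω
  Z3: Z = R = 150 Ω
Step 3 — With the output port shorted to ground, the output series arm Z2 runs from the junction to ground; the shunt arm Z3 also runs from the junction to ground. They appear in parallel: Z3 || Z2 = 1.179 + j13.25 Ω.
Step 4 — Series with input arm Z1: Z_in = Z1 + (Z3 || Z2) = 11.18 + j13.25 Ω = 17.33∠49.8° Ω.
Step 5 — Power factor: PF = cos(φ) = Re(Z)/|Z| = 11.179/17.334 = 0.6449.
Step 6 — Type: Im(Z) = 13.25 ⇒ lagging (phase φ = 49.8°).

PF = 0.6449 (lagging, φ = 49.8°)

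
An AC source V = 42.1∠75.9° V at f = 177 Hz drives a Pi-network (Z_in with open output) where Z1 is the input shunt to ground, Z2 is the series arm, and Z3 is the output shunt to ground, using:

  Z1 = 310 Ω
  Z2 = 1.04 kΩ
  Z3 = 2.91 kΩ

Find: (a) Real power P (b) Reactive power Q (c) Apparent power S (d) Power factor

Step 1 — Angular frequency: ω = 2π·f = 2π·177 = 1112 rad/s.
Step 2 — Component impedances:
  Z1: Z = R = 310 Ω
  Z2: Z = R = 1040 Ω
  Z3: Z = R = 2910 Ω
Step 3 — With open output, the series arm Z2 and the output shunt Z3 appear in series to ground: Z2 + Z3 = 3950 Ω.
Step 4 — Parallel with input shunt Z1: Z_in = Z1 || (Z2 + Z3) = 287.4 Ω = 287.4∠0.0° Ω.
Step 5 — Source phasor: V = 42.1∠75.9° V = 10.26 + j40.83 V.
Step 6 — Current: I = V / Z = 0.03568 + j0.1421 A = 0.1465∠75.9° A.
Step 7 — Complex power: S = V·I* = 6.166 VA.
Step 8 — Real power: P = Re(S) = 6.166 W.
Step 9 — Reactive power: Q = Im(S) = 0 VAR.
Step 10 — Apparent power: |S| = 6.166 VA.
Step 11 — Power factor: PF = P/|S| = 1 (unity).

(a) P = 6.166 W  (b) Q = 0 VAR  (c) S = 6.166 VA  (d) PF = 1 (unity)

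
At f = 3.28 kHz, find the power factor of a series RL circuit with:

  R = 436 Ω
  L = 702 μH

Step 1 — Angular frequency: ω = 2π·f = 2π·3280 = 2.061e+04 rad/s.
Step 2 — Component impedances:
  R: Z = R = 436 Ω
  L: Z = jωL = j·2.061e+04·0.000702 = 0 + j14.47 Ω
Step 3 — Series combination: Z_total = R + L = 436 + j14.47 Ω = 436.2∠1.9° Ω.
Step 4 — Power factor: PF = cos(φ) = Re(Z)/|Z| = 436/436.24 = 0.9994.
Step 5 — Type: Im(Z) = 14.47 ⇒ lagging (phase φ = 1.9°).

PF = 0.9994 (lagging, φ = 1.9°)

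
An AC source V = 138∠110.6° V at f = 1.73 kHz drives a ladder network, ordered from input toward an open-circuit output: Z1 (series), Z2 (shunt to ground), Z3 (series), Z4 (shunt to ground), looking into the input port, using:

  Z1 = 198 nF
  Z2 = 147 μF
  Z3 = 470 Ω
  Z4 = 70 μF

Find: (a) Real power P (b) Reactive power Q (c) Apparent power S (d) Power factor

Step 1 — Angular frequency: ω = 2π·f = 2π·1730 = 1.087e+04 rad/s.
Step 2 — Component impedances:
  Z1: Z = 1/(jωC) = -j/(ω·C) = 0 - j464.6 Ω
  Z2: Z = 1/(jωC) = -j/(ω·C) = 0 - j0.6258 Ω
  Z3: Z = R = 470 Ω
  Z4: Z = 1/(jωC) = -j/(ω·C) = 0 - j1.314 Ω
Step 3 — Ladder network (open output): work backward from the far end, alternating series and parallel combinations. Z_in = 0.0008333 - j465.3 Ω = 465.3∠-90.0° Ω.
Step 4 — Source phasor: V = 138∠110.6° V = -48.55 + j129.2 V.
Step 5 — Current: I = V / Z = -0.2776 - j0.1044 A = 0.2966∠-159.4° A.
Step 6 — Complex power: S = V·I* = 7.331e-05 - j40.93 VA.
Step 7 — Real power: P = Re(S) = 7.331e-05 W.
Step 8 — Reactive power: Q = Im(S) = -40.93 VAR.
Step 9 — Apparent power: |S| = 40.93 VA.
Step 10 — Power factor: PF = P/|S| = 1.791e-06 (leading).

(a) P = 7.331e-05 W  (b) Q = -40.93 VAR  (c) S = 40.93 VA  (d) PF = 1.791e-06 (leading)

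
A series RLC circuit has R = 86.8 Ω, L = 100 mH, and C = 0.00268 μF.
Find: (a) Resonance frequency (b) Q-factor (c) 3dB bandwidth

Step 1 — Resonance: ω₀ = 1/√(LC) = 1/√(0.1·2.68e-09) = 6.108e+04 rad/s.
Step 2 — f₀ = ω₀/(2π) = 9722 Hz.
Step 3 — Series Q: Q = ω₀L/R = 6.108e+04·0.1/86.8 = 70.37.
Step 4 — Bandwidth: Δω = ω₀/Q = 868 rad/s; BW = Δω/(2π) = 138.1 Hz.

(a) f₀ = 9722 Hz  (b) Q = 70.37  (c) BW = 138.1 Hz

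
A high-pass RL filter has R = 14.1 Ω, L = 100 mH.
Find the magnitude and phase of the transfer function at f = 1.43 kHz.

Step 1 — Angular frequency: ω = 2π·1430 = 8985 rad/s.
Step 2 — Transfer function: H(jω) = jωL/(R + jωL).
Step 3 — Numerator jωL = j·898.5; denominator R + jωL = 14.1 + j898.5.
Step 4 — H = 0.9998 + j0.01569.
Step 5 — Magnitude: |H| = 0.9999 (-0.0 dB); phase: φ = 0.9°.

|H| = 0.9999 (-0.0 dB), φ = 0.9°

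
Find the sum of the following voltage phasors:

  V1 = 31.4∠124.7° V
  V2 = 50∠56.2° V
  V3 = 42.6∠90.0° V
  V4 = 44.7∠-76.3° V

Step 1 — Convert each phasor to rectangular form:
  V1 = 31.4·(cos(124.7°) + j·sin(124.7°)) = -17.88 + j25.82 V
  V2 = 50·(cos(56.2°) + j·sin(56.2°)) = 27.81 + j41.55 V
  V3 = 42.6·(cos(90.0°) + j·sin(90.0°)) = 0 + j42.6 V
  V4 = 44.7·(cos(-76.3°) + j·sin(-76.3°)) = 10.59 - j43.43 V
Step 2 — Sum components: V_total = 20.53 + j66.54 V.
Step 3 — Convert to polar: |V_total| = 69.63 V, ∠V_total = 72.9°.

V_total = 69.63∠72.9° V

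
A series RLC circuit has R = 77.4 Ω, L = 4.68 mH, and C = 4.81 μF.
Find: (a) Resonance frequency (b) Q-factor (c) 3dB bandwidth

Step 1 — Resonance: ω₀ = 1/√(LC) = 1/√(0.00468·4.81e-06) = 6665 rad/s.
Step 2 — f₀ = ω₀/(2π) = 1061 Hz.
Step 3 — Series Q: Q = ω₀L/R = 6665·0.00468/77.4 = 0.403.
Step 4 — Bandwidth: Δω = ω₀/Q = 1.654e+04 rad/s; BW = Δω/(2π) = 2632 Hz.

(a) f₀ = 1061 Hz  (b) Q = 0.403  (c) BW = 2632 Hz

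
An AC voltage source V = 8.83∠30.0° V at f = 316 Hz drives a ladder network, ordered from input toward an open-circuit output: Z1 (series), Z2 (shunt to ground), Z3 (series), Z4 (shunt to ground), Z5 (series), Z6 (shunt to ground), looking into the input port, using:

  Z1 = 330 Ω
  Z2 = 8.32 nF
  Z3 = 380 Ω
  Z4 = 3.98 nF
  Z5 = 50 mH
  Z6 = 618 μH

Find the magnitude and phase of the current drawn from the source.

Step 1 — Angular frequency: ω = 2π·f = 2π·316 = 1985 rad/s.
Step 2 — Component impedances:
  Z1: Z = R = 330 Ω
  Z2: Z = 1/(jωC) = -j/(ω·C) = 0 - j6.054e+04 Ω
  Z3: Z = R = 380 Ω
  Z4: Z = 1/(jωC) = -j/(ω·C) = 0 - j1.265e+05 Ω
  Z5: Z = jωL = j·1985·0.05 = 0 + j99.27 Ω
  Z6: Z = jωL = j·1985·0.000618 = 0 + j1.227 Ω
Step 3 — Ladder network (open output): work backward from the far end, alternating series and parallel combinations. Z_in = 711.3 + j98.35 Ω = 718∠7.9° Ω.
Step 4 — Source phasor: V = 8.83∠30.0° V = 7.647 + j4.415 V.
Step 5 — Ohm's law: I = V / Z_total = (7.647 + j4.415) / (711.3 + j98.35) = 0.01139 + j0.004632 A.
Step 6 — Convert to polar: |I| = 0.0123 A, ∠I = 22.1°.

I = 0.0123∠22.1° A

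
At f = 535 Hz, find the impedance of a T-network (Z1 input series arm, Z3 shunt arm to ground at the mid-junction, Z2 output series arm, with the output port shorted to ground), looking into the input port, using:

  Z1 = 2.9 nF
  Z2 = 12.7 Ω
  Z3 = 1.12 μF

Step 1 — Angular frequency: ω = 2π·f = 2π·535 = 3362 rad/s.
Step 2 — Component impedances:
  Z1: Z = 1/(jωC) = -j/(ω·C) = 0 - j1.026e+05 Ω
  Z2: Z = R = 12.7 Ω
  Z3: Z = 1/(jωC) = -j/(ω·C) = 0 - j265.6 Ω
Step 3 — With the output port shorted to ground, the output series arm Z2 runs from the junction to ground; the shunt arm Z3 also runs from the junction to ground. They appear in parallel: Z3 || Z2 = 12.67 - j0.6059 Ω.
Step 4 — Series with input arm Z1: Z_in = Z1 + (Z3 || Z2) = 12.67 - j1.026e+05 Ω = 1.026e+05∠-90.0° Ω.

Z = 12.67 - j1.026e+05 Ω = 1.026e+05∠-90.0° Ω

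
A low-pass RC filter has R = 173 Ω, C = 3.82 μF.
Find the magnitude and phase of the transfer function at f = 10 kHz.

Step 1 — Angular frequency: ω = 2π·1e+04 = 6.283e+04 rad/s.
Step 2 — Transfer function: H(jω) = 1/(1 + jωRC).
Step 3 — Denominator: 1 + jωRC = 1 + j·6.283e+04·173·3.82e-06 = 1 + j41.52.
Step 4 — H = 0.0005797 - j0.02407.
Step 5 — Magnitude: |H| = 0.02408 (-32.4 dB); phase: φ = -88.6°.

|H| = 0.02408 (-32.4 dB), φ = -88.6°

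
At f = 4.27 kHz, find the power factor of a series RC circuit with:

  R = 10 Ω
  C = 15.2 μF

Step 1 — Angular frequency: ω = 2π·f = 2π·4270 = 2.683e+04 rad/s.
Step 2 — Component impedances:
  R: Z = R = 10 Ω
  C: Z = 1/(jωC) = -j/(ω·C) = 0 - j2.452 Ω
Step 3 — Series combination: Z_total = R + C = 10 - j2.452 Ω = 10.3∠-13.8° Ω.
Step 4 — Power factor: PF = cos(φ) = Re(Z)/|Z| = 10/10.2963 = 0.9712.
Step 5 — Type: Im(Z) = -2.452 ⇒ leading (phase φ = -13.8°).

PF = 0.9712 (leading, φ = -13.8°)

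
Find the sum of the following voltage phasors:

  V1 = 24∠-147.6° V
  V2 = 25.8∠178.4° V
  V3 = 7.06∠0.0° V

Step 1 — Convert each phasor to rectangular form:
  V1 = 24·(cos(-147.6°) + j·sin(-147.6°)) = -20.26 - j12.86 V
  V2 = 25.8·(cos(178.4°) + j·sin(178.4°)) = -25.79 + j0.7204 V
  V3 = 7.06·(cos(0.0°) + j·sin(0.0°)) = 7.06 V
Step 2 — Sum components: V_total = -38.99 - j12.14 V.
Step 3 — Convert to polar: |V_total| = 40.84 V, ∠V_total = -162.7°.

V_total = 40.84∠-162.7° V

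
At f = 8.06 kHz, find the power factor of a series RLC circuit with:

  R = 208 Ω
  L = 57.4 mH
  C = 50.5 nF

Step 1 — Angular frequency: ω = 2π·f = 2π·8060 = 5.064e+04 rad/s.
Step 2 — Component impedances:
  R: Z = R = 208 Ω
  L: Z = jωL = j·5.064e+04·0.0574 = 0 + j2907 Ω
  C: Z = 1/(jωC) = -j/(ω·C) = 0 - j391 Ω
Step 3 — Series combination: Z_total = R + L + C = 208 + j2516 Ω = 2524∠85.3° Ω.
Step 4 — Power factor: PF = cos(φ) = Re(Z)/|Z| = 208/2524.45 = 0.08239.
Step 5 — Type: Im(Z) = 2516 ⇒ lagging (phase φ = 85.3°).

PF = 0.08239 (lagging, φ = 85.3°)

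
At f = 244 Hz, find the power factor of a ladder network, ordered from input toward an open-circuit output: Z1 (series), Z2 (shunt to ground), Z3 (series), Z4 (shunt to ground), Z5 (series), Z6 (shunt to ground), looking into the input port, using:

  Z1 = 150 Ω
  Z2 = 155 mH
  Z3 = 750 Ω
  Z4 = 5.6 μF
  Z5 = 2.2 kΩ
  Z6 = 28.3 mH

Step 1 — Angular frequency: ω = 2π·f = 2π·244 = 1533 rad/s.
Step 2 — Component impedances:
  Z1: Z = R = 150 Ω
  Z2: Z = jωL = j·1533·0.155 = 0 + j237.6 Ω
  Z3: Z = R = 750 Ω
  Z4: Z = 1/(jωC) = -j/(ω·C) = 0 - j116.5 Ω
  Z5: Z = R = 2200 Ω
  Z6: Z = jωL = j·1533·0.0283 = 0 + j43.39 Ω
Step 3 — Ladder network (open output): work backward from the far end, alternating series and parallel combinations. Z_in = 222.8 + j225.9 Ω = 317.3∠45.4° Ω.
Step 4 — Power factor: PF = cos(φ) = Re(Z)/|Z| = 222.8/317.32 = 0.7021.
Step 5 — Type: Im(Z) = 225.9 ⇒ lagging (phase φ = 45.4°).

PF = 0.7021 (lagging, φ = 45.4°)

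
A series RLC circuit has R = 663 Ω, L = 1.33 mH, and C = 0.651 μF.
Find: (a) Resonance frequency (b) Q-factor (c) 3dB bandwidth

Step 1 — Resonance: ω₀ = 1/√(LC) = 1/√(0.00133·6.51e-07) = 3.398e+04 rad/s.
Step 2 — f₀ = ω₀/(2π) = 5409 Hz.
Step 3 — Series Q: Q = ω₀L/R = 3.398e+04·0.00133/663 = 0.06817.
Step 4 — Bandwidth: Δω = ω₀/Q = 4.985e+05 rad/s; BW = Δω/(2π) = 7.934e+04 Hz.

(a) f₀ = 5409 Hz  (b) Q = 0.06817  (c) BW = 7.934e+04 Hz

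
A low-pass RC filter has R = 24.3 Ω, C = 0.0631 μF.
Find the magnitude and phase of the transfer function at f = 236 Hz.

Step 1 — Angular frequency: ω = 2π·236 = 1483 rad/s.
Step 2 — Transfer function: H(jω) = 1/(1 + jωRC).
Step 3 — Denominator: 1 + jωRC = 1 + j·1483·24.3·6.31e-08 = 1 + j0.002274.
Step 4 — H = 1 - j0.002274.
Step 5 — Magnitude: |H| = 1 (-0.0 dB); phase: φ = -0.1°.

|H| = 1 (-0.0 dB), φ = -0.1°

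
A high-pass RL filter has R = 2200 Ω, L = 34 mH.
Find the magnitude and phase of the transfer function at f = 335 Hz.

Step 1 — Angular frequency: ω = 2π·335 = 2105 rad/s.
Step 2 — Transfer function: H(jω) = jωL/(R + jωL).
Step 3 — Numerator jωL = j·71.57; denominator R + jωL = 2200 + j71.57.
Step 4 — H = 0.001057 + j0.0325.
Step 5 — Magnitude: |H| = 0.03251 (-29.8 dB); phase: φ = 88.1°.

|H| = 0.03251 (-29.8 dB), φ = 88.1°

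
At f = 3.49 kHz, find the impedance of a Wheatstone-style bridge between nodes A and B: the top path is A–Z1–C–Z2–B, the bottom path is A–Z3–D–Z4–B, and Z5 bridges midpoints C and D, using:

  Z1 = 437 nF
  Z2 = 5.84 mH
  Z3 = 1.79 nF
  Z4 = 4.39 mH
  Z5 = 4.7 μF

Step 1 — Angular frequency: ω = 2π·f = 2π·3490 = 2.193e+04 rad/s.
Step 2 — Component impedances:
  Z1: Z = 1/(jωC) = -j/(ω·C) = 0 - j104.4 Ω
  Z2: Z = jωL = j·2.193e+04·0.00584 = 0 + j128.1 Ω
  Z3: Z = 1/(jωC) = -j/(ω·C) = 0 - j2.548e+04 Ω
  Z4: Z = jωL = j·2.193e+04·0.00439 = 0 + j96.27 Ω
  Z5: Z = 1/(jωC) = -j/(ω·C) = 0 - j9.703 Ω
Step 3 — Bridge requires nodal analysis (the Z5 bridge couples midpoints C and D, so the two paths cannot be reduced to a simple series/parallel combination). Setting node B to ground and injecting 1 A at node A, the 3-node admittance system at A, C, D solves to V_A = Z_AB = 0 - j52.23 Ω = 52.23∠-90.0° Ω.

Z = 0 - j52.23 Ω = 52.23∠-90.0° Ω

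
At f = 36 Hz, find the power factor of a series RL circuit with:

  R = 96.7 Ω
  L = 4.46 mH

Step 1 — Angular frequency: ω = 2π·f = 2π·36 = 226.2 rad/s.
Step 2 — Component impedances:
  R: Z = R = 96.7 Ω
  L: Z = jωL = j·226.2·0.00446 = 0 + j1.009 Ω
Step 3 — Series combination: Z_total = R + L = 96.7 + j1.009 Ω = 96.71∠0.6° Ω.
Step 4 — Power factor: PF = cos(φ) = Re(Z)/|Z| = 96.7/96.71 = 0.9999.
Step 5 — Type: Im(Z) = 1.009 ⇒ lagging (phase φ = 0.6°).

PF = 0.9999 (lagging, φ = 0.6°)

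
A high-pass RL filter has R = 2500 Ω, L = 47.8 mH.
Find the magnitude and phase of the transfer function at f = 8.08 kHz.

Step 1 — Angular frequency: ω = 2π·8080 = 5.077e+04 rad/s.
Step 2 — Transfer function: H(jω) = jωL/(R + jωL).
Step 3 — Numerator jωL = j·2427; denominator R + jωL = 2500 + j2427.
Step 4 — H = 0.4851 + j0.4998.
Step 5 — Magnitude: |H| = 0.6965 (-3.1 dB); phase: φ = 45.9°.

|H| = 0.6965 (-3.1 dB), φ = 45.9°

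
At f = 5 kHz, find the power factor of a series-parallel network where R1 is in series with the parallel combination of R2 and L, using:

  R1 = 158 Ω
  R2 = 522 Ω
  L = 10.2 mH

Step 1 — Angular frequency: ω = 2π·f = 2π·5000 = 3.142e+04 rad/s.
Step 2 — Component impedances:
  R1: Z = R = 158 Ω
  R2: Z = R = 522 Ω
  L: Z = jωL = j·3.142e+04·0.0102 = 0 + j320.4 Ω
Step 3 — Parallel branch: R2 || L = 1/(1/R2 + 1/L) = 142.9 + j232.7 Ω.
Step 4 — Series with R1: Z_total = R1 + (R2 || L) = 300.9 + j232.7 Ω = 380.4∠37.7° Ω.
Step 5 — Power factor: PF = cos(φ) = Re(Z)/|Z| = 300.9/380.4 = 0.791.
Step 6 — Type: Im(Z) = 232.7 ⇒ lagging (phase φ = 37.7°).

PF = 0.791 (lagging, φ = 37.7°)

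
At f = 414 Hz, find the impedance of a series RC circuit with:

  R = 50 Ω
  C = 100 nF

Step 1 — Angular frequency: ω = 2π·f = 2π·414 = 2601 rad/s.
Step 2 — Component impedances:
  R: Z = R = 50 Ω
  C: Z = 1/(jωC) = -j/(ω·C) = 0 - j3844 Ω
Step 3 — Series combination: Z_total = R + C = 50 - j3844 Ω = 3845∠-89.3° Ω.

Z = 50 - j3844 Ω = 3845∠-89.3° Ω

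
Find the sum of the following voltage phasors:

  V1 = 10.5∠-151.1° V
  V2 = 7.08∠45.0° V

Step 1 — Convert each phasor to rectangular form:
  V1 = 10.5·(cos(-151.1°) + j·sin(-151.1°)) = -9.192 - j5.074 V
  V2 = 7.08·(cos(45.0°) + j·sin(45.0°)) = 5.006 + j5.006 V
Step 2 — Sum components: V_total = -4.186 - j0.06815 V.
Step 3 — Convert to polar: |V_total| = 4.187 V, ∠V_total = -179.1°.

V_total = 4.187∠-179.1° V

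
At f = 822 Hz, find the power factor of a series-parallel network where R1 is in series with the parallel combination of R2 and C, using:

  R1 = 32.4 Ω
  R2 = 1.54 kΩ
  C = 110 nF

Step 1 — Angular frequency: ω = 2π·f = 2π·822 = 5165 rad/s.
Step 2 — Component impedances:
  R1: Z = R = 32.4 Ω
  R2: Z = R = 1540 Ω
  C: Z = 1/(jωC) = -j/(ω·C) = 0 - j1760 Ω
Step 3 — Parallel branch: R2 || C = 1/(1/R2 + 1/C) = 872.3 - j763.2 Ω.
Step 4 — Series with R1: Z_total = R1 + (R2 || C) = 904.7 - j763.2 Ω = 1184∠-40.2° Ω.
Step 5 — Power factor: PF = cos(φ) = Re(Z)/|Z| = 904.69/1183.6 = 0.7644.
Step 6 — Type: Im(Z) = -763.2 ⇒ leading (phase φ = -40.2°).

PF = 0.7644 (leading, φ = -40.2°)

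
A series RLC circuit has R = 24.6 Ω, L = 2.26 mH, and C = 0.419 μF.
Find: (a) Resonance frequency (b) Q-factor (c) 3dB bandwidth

Step 1 — Resonance: ω₀ = 1/√(LC) = 1/√(0.00226·4.19e-07) = 3.25e+04 rad/s.
Step 2 — f₀ = ω₀/(2π) = 5172 Hz.
Step 3 — Series Q: Q = ω₀L/R = 3.25e+04·0.00226/24.6 = 2.985.
Step 4 — Bandwidth: Δω = ω₀/Q = 1.088e+04 rad/s; BW = Δω/(2π) = 1732 Hz.

(a) f₀ = 5172 Hz  (b) Q = 2.985  (c) BW = 1732 Hz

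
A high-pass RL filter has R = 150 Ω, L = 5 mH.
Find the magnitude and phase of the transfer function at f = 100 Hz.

Step 1 — Angular frequency: ω = 2π·100 = 628.3 rad/s.
Step 2 — Transfer function: H(jω) = jωL/(R + jωL).
Step 3 — Numerator jωL = j·3.142; denominator R + jωL = 150 + j3.142.
Step 4 — H = 0.0004385 + j0.02093.
Step 5 — Magnitude: |H| = 0.02094 (-33.6 dB); phase: φ = 88.8°.

|H| = 0.02094 (-33.6 dB), φ = 88.8°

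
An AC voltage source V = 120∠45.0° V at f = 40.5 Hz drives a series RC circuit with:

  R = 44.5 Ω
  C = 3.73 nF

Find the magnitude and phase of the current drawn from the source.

Step 1 — Angular frequency: ω = 2π·f = 2π·40.5 = 254.5 rad/s.
Step 2 — Component impedances:
  R: Z = R = 44.5 Ω
  C: Z = 1/(jωC) = -j/(ω·C) = 0 - j1.054e+06 Ω
Step 3 — Series combination: Z_total = R + C = 44.5 - j1.054e+06 Ω = 1.054e+06∠-90.0° Ω.
Step 4 — Source phasor: V = 120∠45.0° V = 84.85 + j84.85 V.
Step 5 — Ohm's law: I = V / Z_total = (84.85 + j84.85) / (44.5 - j1.054e+06) = -8.054e-05 + j8.054e-05 A.
Step 6 — Convert to polar: |I| = 0.0001139 A, ∠I = 135.0°.

I = 0.0001139∠135.0° A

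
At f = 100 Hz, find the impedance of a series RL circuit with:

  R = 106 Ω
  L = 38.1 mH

Step 1 — Angular frequency: ω = 2π·f = 2π·100 = 628.3 rad/s.
Step 2 — Component impedances:
  R: Z = R = 106 Ω
  L: Z = jωL = j·628.3·0.0381 = 0 + j23.94 Ω
Step 3 — Series combination: Z_total = R + L = 106 + j23.94 Ω = 108.7∠12.7° Ω.

Z = 106 + j23.94 Ω = 108.7∠12.7° Ω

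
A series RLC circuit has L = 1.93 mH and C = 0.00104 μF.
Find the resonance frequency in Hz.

Step 1 — Resonance condition Im(Z)=0 gives ω₀ = 1/√(LC).
Step 2 — ω₀ = 1/√(0.00193·1.04e-09) = 7.058e+05 rad/s.
Step 3 — f₀ = ω₀/(2π) = 1.123e+05 Hz.

f₀ = 1.123e+05 Hz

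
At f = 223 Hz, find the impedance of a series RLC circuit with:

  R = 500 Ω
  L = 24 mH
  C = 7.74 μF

Step 1 — Angular frequency: ω = 2π·f = 2π·223 = 1401 rad/s.
Step 2 — Component impedances:
  R: Z = R = 500 Ω
  L: Z = jωL = j·1401·0.024 = 0 + j33.63 Ω
  C: Z = 1/(jωC) = -j/(ω·C) = 0 - j92.21 Ω
Step 3 — Series combination: Z_total = R + L + C = 500 - j58.58 Ω = 503.4∠-6.7° Ω.

Z = 500 - j58.58 Ω = 503.4∠-6.7° Ω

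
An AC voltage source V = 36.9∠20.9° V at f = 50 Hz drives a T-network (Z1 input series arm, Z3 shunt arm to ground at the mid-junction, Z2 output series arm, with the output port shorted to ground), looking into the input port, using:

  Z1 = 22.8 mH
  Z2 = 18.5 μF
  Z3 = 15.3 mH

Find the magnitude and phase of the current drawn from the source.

Step 1 — Angular frequency: ω = 2π·f = 2π·50 = 314.2 rad/s.
Step 2 — Component impedances:
  Z1: Z = jωL = j·314.2·0.0228 = 0 + j7.163 Ω
  Z2: Z = 1/(jωC) = -j/(ω·C) = 0 - j172.1 Ω
  Z3: Z = jωL = j·314.2·0.0153 = 0 + j4.807 Ω
Step 3 — With the output port shorted to ground, the output series arm Z2 runs from the junction to ground; the shunt arm Z3 also runs from the junction to ground. They appear in parallel: Z3 || Z2 = 0 + j4.945 Ω.
Step 4 — Series with input arm Z1: Z_in = Z1 + (Z3 || Z2) = 0 + j12.11 Ω = 12.11∠90.0° Ω.
Step 5 — Source phasor: V = 36.9∠20.9° V = 34.47 + j13.16 V.
Step 6 — Ohm's law: I = V / Z_total = (34.47 + j13.16) / (0 + j12.11) = 1.087 - j2.847 A.
Step 7 — Convert to polar: |I| = 3.048 A, ∠I = -69.1°.

I = 3.048∠-69.1° A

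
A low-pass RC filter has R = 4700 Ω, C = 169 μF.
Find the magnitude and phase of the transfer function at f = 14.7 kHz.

Step 1 — Angular frequency: ω = 2π·1.47e+04 = 9.236e+04 rad/s.
Step 2 — Transfer function: H(jω) = 1/(1 + jωRC).
Step 3 — Denominator: 1 + jωRC = 1 + j·9.236e+04·4700·0.000169 = 1 + j7.336e+04.
Step 4 — H = 1.858e-10 - j1.363e-05.
Step 5 — Magnitude: |H| = 1.363e-05 (-97.3 dB); phase: φ = -90.0°.

|H| = 1.363e-05 (-97.3 dB), φ = -90.0°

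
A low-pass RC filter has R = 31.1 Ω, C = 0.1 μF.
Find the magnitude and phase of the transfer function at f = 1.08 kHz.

Step 1 — Angular frequency: ω = 2π·1080 = 6786 rad/s.
Step 2 — Transfer function: H(jω) = 1/(1 + jωRC).
Step 3 — Denominator: 1 + jωRC = 1 + j·6786·31.1·1e-07 = 1 + j0.0211.
Step 4 — H = 0.9996 - j0.02109.
Step 5 — Magnitude: |H| = 0.9998 (-0.0 dB); phase: φ = -1.2°.

|H| = 0.9998 (-0.0 dB), φ = -1.2°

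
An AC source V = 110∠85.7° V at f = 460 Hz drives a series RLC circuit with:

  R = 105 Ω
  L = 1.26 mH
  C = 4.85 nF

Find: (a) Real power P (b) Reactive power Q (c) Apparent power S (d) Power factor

Step 1 — Angular frequency: ω = 2π·f = 2π·460 = 2890 rad/s.
Step 2 — Component impedances:
  R: Z = R = 105 Ω
  L: Z = jωL = j·2890·0.00126 = 0 + j3.642 Ω
  C: Z = 1/(jωC) = -j/(ω·C) = 0 - j7.134e+04 Ω
Step 3 — Series combination: Z_total = R + L + C = 105 - j7.133e+04 Ω = 7.133e+04∠-89.9° Ω.
Step 4 — Source phasor: V = 110∠85.7° V = 8.248 + j109.7 V.
Step 5 — Current: I = V / Z = -0.001538 + j0.0001179 A = 0.001542∠175.6° A.
Step 6 — Complex power: S = V·I* = 0.0002497 - j0.1696 VA.
Step 7 — Real power: P = Re(S) = 0.0002497 W.
Step 8 — Reactive power: Q = Im(S) = -0.1696 VAR.
Step 9 — Apparent power: |S| = 0.1696 VA.
Step 10 — Power factor: PF = P/|S| = 0.001472 (leading).

(a) P = 0.0002497 W  (b) Q = -0.1696 VAR  (c) S = 0.1696 VA  (d) PF = 0.001472 (leading)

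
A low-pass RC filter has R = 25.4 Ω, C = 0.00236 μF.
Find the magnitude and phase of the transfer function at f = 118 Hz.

Step 1 — Angular frequency: ω = 2π·118 = 741.4 rad/s.
Step 2 — Transfer function: H(jω) = 1/(1 + jωRC).
Step 3 — Denominator: 1 + jωRC = 1 + j·741.4·25.4·2.36e-09 = 1 + j4.444e-05.
Step 4 — H = 1 - j4.444e-05.
Step 5 — Magnitude: |H| = 1 (-0.0 dB); phase: φ = -0.0°.

|H| = 1 (-0.0 dB), φ = -0.0°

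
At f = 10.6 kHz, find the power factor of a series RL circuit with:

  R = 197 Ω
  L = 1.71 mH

Step 1 — Angular frequency: ω = 2π·f = 2π·1.06e+04 = 6.66e+04 rad/s.
Step 2 — Component impedances:
  R: Z = R = 197 Ω
  L: Z = jωL = j·6.66e+04·0.00171 = 0 + j113.9 Ω
Step 3 — Series combination: Z_total = R + L = 197 + j113.9 Ω = 227.6∠30.0° Ω.
Step 4 — Power factor: PF = cos(φ) = Re(Z)/|Z| = 197/227.55 = 0.8657.
Step 5 — Type: Im(Z) = 113.9 ⇒ lagging (phase φ = 30.0°).

PF = 0.8657 (lagging, φ = 30.0°)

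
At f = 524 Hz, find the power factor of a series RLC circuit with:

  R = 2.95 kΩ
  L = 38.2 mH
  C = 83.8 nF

Step 1 — Angular frequency: ω = 2π·f = 2π·524 = 3292 rad/s.
Step 2 — Component impedances:
  R: Z = R = 2950 Ω
  L: Z = jωL = j·3292·0.0382 = 0 + j125.8 Ω
  C: Z = 1/(jωC) = -j/(ω·C) = 0 - j3624 Ω
Step 3 — Series combination: Z_total = R + L + C = 2950 - j3499 Ω = 4576∠-49.9° Ω.
Step 4 — Power factor: PF = cos(φ) = Re(Z)/|Z| = 2950/4576.4 = 0.6446.
Step 5 — Type: Im(Z) = -3499 ⇒ leading (phase φ = -49.9°).

PF = 0.6446 (leading, φ = -49.9°)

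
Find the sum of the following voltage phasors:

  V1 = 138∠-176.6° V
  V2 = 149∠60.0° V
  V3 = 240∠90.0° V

Step 1 — Convert each phasor to rectangular form:
  V1 = 138·(cos(-176.6°) + j·sin(-176.6°)) = -137.8 - j8.184 V
  V2 = 149·(cos(60.0°) + j·sin(60.0°)) = 74.5 + j129 V
  V3 = 240·(cos(90.0°) + j·sin(90.0°)) = 0 + j240 V
Step 2 — Sum components: V_total = -63.26 + j360.9 V.
Step 3 — Convert to polar: |V_total| = 366.4 V, ∠V_total = 99.9°.

V_total = 366.4∠99.9° V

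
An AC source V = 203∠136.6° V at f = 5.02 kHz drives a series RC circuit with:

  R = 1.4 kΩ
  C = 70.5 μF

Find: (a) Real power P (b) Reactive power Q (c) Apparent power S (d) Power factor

Step 1 — Angular frequency: ω = 2π·f = 2π·5020 = 3.154e+04 rad/s.
Step 2 — Component impedances:
  R: Z = R = 1400 Ω
  C: Z = 1/(jωC) = -j/(ω·C) = 0 - j0.4497 Ω
Step 3 — Series combination: Z_total = R + C = 1400 - j0.4497 Ω = 1400∠-0.0° Ω.
Step 4 — Source phasor: V = 203∠136.6° V = -147.5 + j139.5 V.
Step 5 — Current: I = V / Z = -0.1054 + j0.09959 A = 0.145∠136.6° A.
Step 6 — Complex power: S = V·I* = 29.43 - j0.009455 VA.
Step 7 — Real power: P = Re(S) = 29.43 W.
Step 8 — Reactive power: Q = Im(S) = -0.009455 VAR.
Step 9 — Apparent power: |S| = 29.43 VA.
Step 10 — Power factor: PF = P/|S| = 1 (leading).

(a) P = 29.43 W  (b) Q = -0.009455 VAR  (c) S = 29.43 VA  (d) PF = 1 (leading)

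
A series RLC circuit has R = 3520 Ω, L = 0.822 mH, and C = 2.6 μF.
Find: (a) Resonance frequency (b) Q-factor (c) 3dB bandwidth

Step 1 — Resonance: ω₀ = 1/√(LC) = 1/√(0.000822·2.6e-06) = 2.163e+04 rad/s.
Step 2 — f₀ = ω₀/(2π) = 3443 Hz.
Step 3 — Series Q: Q = ω₀L/R = 2.163e+04·0.000822/3520 = 0.005051.
Step 4 — Bandwidth: Δω = ω₀/Q = 4.282e+06 rad/s; BW = Δω/(2π) = 6.815e+05 Hz.

(a) f₀ = 3443 Hz  (b) Q = 0.005051  (c) BW = 6.815e+05 Hz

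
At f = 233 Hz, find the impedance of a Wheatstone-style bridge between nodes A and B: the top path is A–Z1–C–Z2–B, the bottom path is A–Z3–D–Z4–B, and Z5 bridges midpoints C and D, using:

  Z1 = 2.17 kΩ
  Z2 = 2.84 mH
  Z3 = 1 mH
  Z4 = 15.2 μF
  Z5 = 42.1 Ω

Step 1 — Angular frequency: ω = 2π·f = 2π·233 = 1464 rad/s.
Step 2 — Component impedances:
  Z1: Z = R = 2170 Ω
  Z2: Z = jωL = j·1464·0.00284 = 0 + j4.158 Ω
  Z3: Z = jωL = j·1464·0.001 = 0 + j1.464 Ω
  Z4: Z = 1/(jωC) = -j/(ω·C) = 0 - j44.94 Ω
  Z5: Z = R = 42.1 Ω
Step 3 — Bridge requires nodal analysis (the Z5 bridge couples midpoints C and D, so the two paths cannot be reduced to a simple series/parallel combination). Setting node B to ground and injecting 1 A at node A, the 3-node admittance system at A, C, D solves to V_A = Z_AB = 24.73 - j19.06 Ω = 31.22∠-37.6° Ω.

Z = 24.73 - j19.06 Ω = 31.22∠-37.6° Ω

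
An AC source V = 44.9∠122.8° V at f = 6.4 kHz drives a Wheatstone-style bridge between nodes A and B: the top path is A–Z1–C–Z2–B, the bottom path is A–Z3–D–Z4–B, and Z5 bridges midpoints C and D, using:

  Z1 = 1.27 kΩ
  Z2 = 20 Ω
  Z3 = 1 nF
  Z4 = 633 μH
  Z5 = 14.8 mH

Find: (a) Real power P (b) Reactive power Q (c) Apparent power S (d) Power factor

Step 1 — Angular frequency: ω = 2π·f = 2π·6400 = 4.021e+04 rad/s.
Step 2 — Component impedances:
  Z1: Z = R = 1270 Ω
  Z2: Z = R = 20 Ω
  Z3: Z = 1/(jωC) = -j/(ω·C) = 0 - j2.487e+04 Ω
  Z4: Z = jωL = j·4.021e+04·0.000633 = 0 + j25.45 Ω
  Z5: Z = jωL = j·4.021e+04·0.0148 = 0 + j595.1 Ω
Step 3 — Bridge requires nodal analysis (the Z5 bridge couples midpoints C and D, so the two paths cannot be reduced to a simple series/parallel combination). Setting node B to ground and injecting 1 A at node A, the 3-node admittance system at A, C, D solves to V_A = Z_AB = 1287 - j66.08 Ω = 1288∠-2.9° Ω.
Step 4 — Source phasor: V = 44.9∠122.8° V = -24.32 + j37.74 V.
Step 5 — Current: I = V / Z = -0.02036 + j0.02829 A = 0.03485∠125.7° A.
Step 6 — Complex power: S = V·I* = 1.563 - j0.08027 VA.
Step 7 — Real power: P = Re(S) = 1.563 W.
Step 8 — Reactive power: Q = Im(S) = -0.08027 VAR.
Step 9 — Apparent power: |S| = 1.565 VA.
Step 10 — Power factor: PF = P/|S| = 0.9987 (leading).

(a) P = 1.563 W  (b) Q = -0.08027 VAR  (c) S = 1.565 VA  (d) PF = 0.9987 (leading)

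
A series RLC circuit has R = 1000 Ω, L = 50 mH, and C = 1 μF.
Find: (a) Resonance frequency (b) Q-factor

Step 1 — Resonance condition Im(Z)=0 gives ω₀ = 1/√(LC).
Step 2 — ω₀ = 1/√(0.05·1e-06) = 4472 rad/s.
Step 3 — f₀ = ω₀/(2π) = 711.8 Hz.
Step 4 — Series Q: Q = ω₀L/R = 4472·0.05/1000 = 0.2236.

(a) f₀ = 711.8 Hz  (b) Q = 0.2236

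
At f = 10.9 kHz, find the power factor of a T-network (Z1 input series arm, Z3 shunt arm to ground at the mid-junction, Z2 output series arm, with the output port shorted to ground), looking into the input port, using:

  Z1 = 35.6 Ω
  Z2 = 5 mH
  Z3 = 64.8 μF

Step 1 — Angular frequency: ω = 2π·f = 2π·1.09e+04 = 6.849e+04 rad/s.
Step 2 — Component impedances:
  Z1: Z = R = 35.6 Ω
  Z2: Z = jωL = j·6.849e+04·0.005 = 0 + j342.4 Ω
  Z3: Z = 1/(jωC) = -j/(ω·C) = 0 - j0.2253 Ω
Step 3 — With the output port shorted to ground, the output series arm Z2 runs from the junction to ground; the shunt arm Z3 also runs from the junction to ground. They appear in parallel: Z3 || Z2 = 0 - j0.2255 Ω.
Step 4 — Series with input arm Z1: Z_in = Z1 + (Z3 || Z2) = 35.6 - j0.2255 Ω = 35.6∠-0.4° Ω.
Step 5 — Power factor: PF = cos(φ) = Re(Z)/|Z| = 35.6/35.6 = 1.
Step 6 — Type: Im(Z) = -0.2255 ⇒ leading (phase φ = -0.4°).

PF = 1 (leading, φ = -0.4°)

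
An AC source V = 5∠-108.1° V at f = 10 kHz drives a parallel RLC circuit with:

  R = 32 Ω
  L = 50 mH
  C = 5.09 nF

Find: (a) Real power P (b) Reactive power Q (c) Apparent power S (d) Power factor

Step 1 — Angular frequency: ω = 2π·f = 2π·1e+04 = 6.283e+04 rad/s.
Step 2 — Component impedances:
  R: Z = R = 32 Ω
  L: Z = jωL = j·6.283e+04·0.05 = 0 + j3142 Ω
  C: Z = 1/(jωC) = -j/(ω·C) = 0 - j3127 Ω
Step 3 — Parallel combination: 1/Z_total = 1/R + 1/L + 1/C; Z_total = 32 - j0.00154 Ω = 32∠-0.0° Ω.
Step 4 — Source phasor: V = 5∠-108.1° V = -1.553 - j4.753 V.
Step 5 — Current: I = V / Z = -0.04854 - j0.1485 A = 0.1563∠-108.1° A.
Step 6 — Complex power: S = V·I* = 0.7813 - j3.761e-05 VA.
Step 7 — Real power: P = Re(S) = 0.7813 W.
Step 8 — Reactive power: Q = Im(S) = -3.761e-05 VAR.
Step 9 — Apparent power: |S| = 0.7813 VA.
Step 10 — Power factor: PF = P/|S| = 1 (leading).

(a) P = 0.7813 W  (b) Q = -3.761e-05 VAR  (c) S = 0.7813 VA  (d) PF = 1 (leading)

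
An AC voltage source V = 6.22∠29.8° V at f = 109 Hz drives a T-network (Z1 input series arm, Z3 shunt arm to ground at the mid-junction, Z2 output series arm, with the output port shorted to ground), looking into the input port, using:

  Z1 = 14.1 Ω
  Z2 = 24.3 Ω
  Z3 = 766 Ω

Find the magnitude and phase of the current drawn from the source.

Step 1 — Angular frequency: ω = 2π·f = 2π·109 = 684.9 rad/s.
Step 2 — Component impedances:
  Z1: Z = R = 14.1 Ω
  Z2: Z = R = 24.3 Ω
  Z3: Z = R = 766 Ω
Step 3 — With the output port shorted to ground, the output series arm Z2 runs from the junction to ground; the shunt arm Z3 also runs from the junction to ground. They appear in parallel: Z3 || Z2 = 23.55 Ω.
Step 4 — Series with input arm Z1: Z_in = Z1 + (Z3 || Z2) = 37.65 Ω = 37.65∠0.0° Ω.
Step 5 — Source phasor: V = 6.22∠29.8° V = 5.398 + j3.091 V.
Step 6 — Ohm's law: I = V / Z_total = (5.398 + j3.091) / (37.65) = 0.1433 + j0.0821 A.
Step 7 — Convert to polar: |I| = 0.1652 A, ∠I = 29.8°.

I = 0.1652∠29.8° A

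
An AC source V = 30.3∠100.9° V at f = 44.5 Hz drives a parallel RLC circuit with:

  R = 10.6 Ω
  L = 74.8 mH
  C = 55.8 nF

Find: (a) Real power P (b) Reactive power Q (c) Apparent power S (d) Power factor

Step 1 — Angular frequency: ω = 2π·f = 2π·44.5 = 279.6 rad/s.
Step 2 — Component impedances:
  R: Z = R = 10.6 Ω
  L: Z = jωL = j·279.6·0.0748 = 0 + j20.91 Ω
  C: Z = 1/(jωC) = -j/(ω·C) = 0 - j6.41e+04 Ω
Step 3 — Parallel combination: 1/Z_total = 1/R + 1/L + 1/C; Z_total = 8.435 + j4.274 Ω = 9.456∠26.9° Ω.
Step 4 — Source phasor: V = 30.3∠100.9° V = -5.73 + j29.75 V.
Step 5 — Current: I = V / Z = 0.8816 + j3.081 A = 3.204∠74.0° A.
Step 6 — Complex power: S = V·I* = 86.61 + j43.88 VA.
Step 7 — Real power: P = Re(S) = 86.61 W.
Step 8 — Reactive power: Q = Im(S) = 43.88 VAR.
Step 9 — Apparent power: |S| = 97.1 VA.
Step 10 — Power factor: PF = P/|S| = 0.892 (lagging).

(a) P = 86.61 W  (b) Q = 43.88 VAR  (c) S = 97.1 VA  (d) PF = 0.892 (lagging)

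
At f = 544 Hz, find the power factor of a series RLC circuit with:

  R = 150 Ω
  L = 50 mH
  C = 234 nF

Step 1 — Angular frequency: ω = 2π·f = 2π·544 = 3418 rad/s.
Step 2 — Component impedances:
  R: Z = R = 150 Ω
  L: Z = jωL = j·3418·0.05 = 0 + j170.9 Ω
  C: Z = 1/(jωC) = -j/(ω·C) = 0 - j1250 Ω
Step 3 — Series combination: Z_total = R + L + C = 150 - j1079 Ω = 1090∠-82.1° Ω.
Step 4 — Power factor: PF = cos(φ) = Re(Z)/|Z| = 150/1090 = 0.1376.
Step 5 — Type: Im(Z) = -1079 ⇒ leading (phase φ = -82.1°).

PF = 0.1376 (leading, φ = -82.1°)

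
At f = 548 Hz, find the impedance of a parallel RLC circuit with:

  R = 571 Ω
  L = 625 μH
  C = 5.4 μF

Step 1 — Angular frequency: ω = 2π·f = 2π·548 = 3443 rad/s.
Step 2 — Component impedances:
  R: Z = R = 571 Ω
  L: Z = jωL = j·3443·0.000625 = 0 + j2.152 Ω
  C: Z = 1/(jωC) = -j/(ω·C) = 0 - j53.78 Ω
Step 3 — Parallel combination: 1/Z_total = 1/R + 1/L + 1/C; Z_total = 0.0088 + j2.242 Ω = 2.242∠89.8° Ω.

Z = 0.0088 + j2.242 Ω = 2.242∠89.8° Ω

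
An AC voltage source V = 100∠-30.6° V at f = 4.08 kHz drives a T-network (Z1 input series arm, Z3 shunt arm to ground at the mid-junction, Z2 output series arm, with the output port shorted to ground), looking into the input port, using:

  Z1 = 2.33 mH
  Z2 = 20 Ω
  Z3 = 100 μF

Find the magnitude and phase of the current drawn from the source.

Step 1 — Angular frequency: ω = 2π·f = 2π·4080 = 2.564e+04 rad/s.
Step 2 — Component impedances:
  Z1: Z = jωL = j·2.564e+04·0.00233 = 0 + j59.73 Ω
  Z2: Z = R = 20 Ω
  Z3: Z = 1/(jωC) = -j/(ω·C) = 0 - j0.3901 Ω
Step 3 — With the output port shorted to ground, the output series arm Z2 runs from the junction to ground; the shunt arm Z3 also runs from the junction to ground. They appear in parallel: Z3 || Z2 = 0.007605 - j0.3899 Ω.
Step 4 — Series with input arm Z1: Z_in = Z1 + (Z3 || Z2) = 0.007605 + j59.34 Ω = 59.34∠90.0° Ω.
Step 5 — Source phasor: V = 100∠-30.6° V = 86.07 - j50.9 V.
Step 6 — Ohm's law: I = V / Z_total = (86.07 - j50.9) / (0.007605 + j59.34) = -0.8576 - j1.451 A.
Step 7 — Convert to polar: |I| = 1.685 A, ∠I = -120.6°.

I = 1.685∠-120.6° A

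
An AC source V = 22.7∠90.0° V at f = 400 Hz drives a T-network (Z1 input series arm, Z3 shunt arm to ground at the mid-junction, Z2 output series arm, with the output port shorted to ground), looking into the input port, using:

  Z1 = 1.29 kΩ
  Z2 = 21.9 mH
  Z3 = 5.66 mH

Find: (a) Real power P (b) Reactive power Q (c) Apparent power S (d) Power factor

Step 1 — Angular frequency: ω = 2π·f = 2π·400 = 2513 rad/s.
Step 2 — Component impedances:
  Z1: Z = R = 1290 Ω
  Z2: Z = jωL = j·2513·0.0219 = 0 + j55.04 Ω
  Z3: Z = jωL = j·2513·0.00566 = 0 + j14.23 Ω
Step 3 — With the output port shorted to ground, the output series arm Z2 runs from the junction to ground; the shunt arm Z3 also runs from the junction to ground. They appear in parallel: Z3 || Z2 = 0 + j11.3 Ω.
Step 4 — Series with input arm Z1: Z_in = Z1 + (Z3 || Z2) = 1290 + j11.3 Ω = 1290∠0.5° Ω.
Step 5 — Source phasor: V = 22.7∠90.0° V = 0 + j22.7 V.
Step 6 — Current: I = V / Z = 0.0001542 + j0.0176 A = 0.0176∠89.5° A.
Step 7 — Complex power: S = V·I* = 0.3994 + j0.0035 VA.
Step 8 — Real power: P = Re(S) = 0.3994 W.
Step 9 — Reactive power: Q = Im(S) = 0.0035 VAR.
Step 10 — Apparent power: |S| = 0.3994 VA.
Step 11 — Power factor: PF = P/|S| = 1 (lagging).

(a) P = 0.3994 W  (b) Q = 0.0035 VAR  (c) S = 0.3994 VA  (d) PF = 1 (lagging)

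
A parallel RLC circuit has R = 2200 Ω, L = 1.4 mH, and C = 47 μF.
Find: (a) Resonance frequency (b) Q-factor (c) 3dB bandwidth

Step 1 — Resonance: ω₀ = 1/√(LC) = 1/√(0.0014·4.7e-05) = 3898 rad/s.
Step 2 — f₀ = ω₀/(2π) = 620.5 Hz.
Step 3 — Parallel Q: Q = R/(ω₀L) = 2200/(3898·0.0014) = 403.1.
Step 4 — Bandwidth: Δω = ω₀/Q = 9.671 rad/s; BW = Δω/(2π) = 1.539 Hz.

(a) f₀ = 620.5 Hz  (b) Q = 403.1  (c) BW = 1.539 Hz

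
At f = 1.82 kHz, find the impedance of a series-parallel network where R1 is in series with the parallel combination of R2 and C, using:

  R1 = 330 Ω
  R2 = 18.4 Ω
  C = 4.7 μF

Step 1 — Angular frequency: ω = 2π·f = 2π·1820 = 1.144e+04 rad/s.
Step 2 — Component impedances:
  R1: Z = R = 330 Ω
  R2: Z = R = 18.4 Ω
  C: Z = 1/(jωC) = -j/(ω·C) = 0 - j18.61 Ω
Step 3 — Parallel branch: R2 || C = 1/(1/R2 + 1/C) = 9.302 - j9.199 Ω.
Step 4 — Series with R1: Z_total = R1 + (R2 || C) = 339.3 - j9.199 Ω = 339.4∠-1.6° Ω.

Z = 339.3 - j9.199 Ω = 339.4∠-1.6° Ω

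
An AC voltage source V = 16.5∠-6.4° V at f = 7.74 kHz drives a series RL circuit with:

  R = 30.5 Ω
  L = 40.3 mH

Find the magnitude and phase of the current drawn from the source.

Step 1 — Angular frequency: ω = 2π·f = 2π·7740 = 4.863e+04 rad/s.
Step 2 — Component impedances:
  R: Z = R = 30.5 Ω
  L: Z = jωL = j·4.863e+04·0.0403 = 0 + j1960 Ω
Step 3 — Series combination: Z_total = R + L = 30.5 + j1960 Ω = 1960∠89.1° Ω.
Step 4 — Source phasor: V = 16.5∠-6.4° V = 16.4 - j1.839 V.
Step 5 — Ohm's law: I = V / Z_total = (16.4 - j1.839) / (30.5 + j1960) = -0.0008081 - j0.008379 A.
Step 6 — Convert to polar: |I| = 0.008418 A, ∠I = -95.5°.

I = 0.008418∠-95.5° A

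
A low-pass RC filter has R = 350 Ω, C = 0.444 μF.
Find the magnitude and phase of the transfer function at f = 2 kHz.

Step 1 — Angular frequency: ω = 2π·2000 = 1.257e+04 rad/s.
Step 2 — Transfer function: H(jω) = 1/(1 + jωRC).
Step 3 — Denominator: 1 + jωRC = 1 + j·1.257e+04·350·4.44e-07 = 1 + j1.953.
Step 4 — H = 0.2077 - j0.4057.
Step 5 — Magnitude: |H| = 0.4558 (-6.8 dB); phase: φ = -62.9°.

|H| = 0.4558 (-6.8 dB), φ = -62.9°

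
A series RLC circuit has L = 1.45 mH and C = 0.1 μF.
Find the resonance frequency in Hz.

Step 1 — Resonance condition Im(Z)=0 gives ω₀ = 1/√(LC).
Step 2 — ω₀ = 1/√(0.00145·1e-07) = 8.305e+04 rad/s.
Step 3 — f₀ = ω₀/(2π) = 1.322e+04 Hz.

f₀ = 1.322e+04 Hz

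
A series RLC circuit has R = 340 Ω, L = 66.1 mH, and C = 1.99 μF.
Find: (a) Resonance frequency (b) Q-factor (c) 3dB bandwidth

Step 1 — Resonance: ω₀ = 1/√(LC) = 1/√(0.0661·1.99e-06) = 2757 rad/s.
Step 2 — f₀ = ω₀/(2π) = 438.8 Hz.
Step 3 — Series Q: Q = ω₀L/R = 2757·0.0661/340 = 0.536.
Step 4 — Bandwidth: Δω = ω₀/Q = 5144 rad/s; BW = Δω/(2π) = 818.6 Hz.

(a) f₀ = 438.8 Hz  (b) Q = 0.536  (c) BW = 818.6 Hz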